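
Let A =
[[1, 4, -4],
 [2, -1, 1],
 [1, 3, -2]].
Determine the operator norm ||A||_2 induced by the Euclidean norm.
||A||_2 ≈ 6.9005 (= sqrt(largest eigenvalue of A^T A))

||A||_2 = sigma_max(A) = sqrt(lambda_max(A^T A)). Form the symmetric matrix M = A^T A =
[[6, 5, -4],
 [5, 26, -23],
 [-4, -23, 21]].
Its characteristic polynomial (trace, sum of principal 2x2 minors, determinant of M give the coefficients) is
  p(λ) = det(λ I - M) = λ^3 - 53λ^2 + 258λ - 81.
No integer candidate from the rational root theorem (±divisors of 81) is a root, so the roots are irrational. The cubic discriminant is Δ = 89807625 > 0, so there are three distinct real roots. p(0) = -81 and p(1) = 125 have opposite signs, so a root lies in (0, 1); Newton's method refines it to λ ≈ 0.3372. p(5) = 9 and p(6) = -225 have opposite signs, so a root lies in (5, 6); Newton's method refines it to λ ≈ 5.0453. p(47) = -1209 and p(48) = 783 have opposite signs, so a root lies in (47, 48); Newton's method refines it to λ ≈ 47.6176. Check (Vieta): the three roots sum to 53, matching tr M = 53.
So the eigenvalues of A^T A are ≈ 0.3372, 5.0453, 47.6176 (all ≥ 0, as they must be for A^T A). The largest is λ_max ≈ 47.6176, hence ||A||_2 = sqrt(λ_max) ≈ 6.9005.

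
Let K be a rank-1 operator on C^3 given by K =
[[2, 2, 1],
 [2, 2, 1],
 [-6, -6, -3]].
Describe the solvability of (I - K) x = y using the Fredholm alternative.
(I - K) is singular (det(I - K) = 0, i.e. 1 ∈ sigma(K)). (I - K) x = y is solvable iff y ⊥ ker((I - K)^*) = span{(2, 2, 1)}, i.e. iff 2y_1 + 2y_2 + y_3 = 0. When solvable, the solutions are x = y + c·(1, 1, -3), c arbitrary (ker(I - K) = span{(1, 1, -3)}, dimension 1).

K has rank 1, so it is an outer product K = u v^T: every row of K is a multiple of one row vector. Reading off the entries, u = (1, 1, -3) and v = (2, 2, 1) (row i of K equals u_i·v^T). A rank-one matrix u v^T satisfies K u = u (v·u) and kills the (2)-dimensional subspace v^⊥, so its characteristic polynomial is lambda^2 (lambda - v·u) with v·u = tr K = 1. Hence the eigenvalues of I - K are 1 (multiplicity 2) and 1 - (1) = 0, so det(I - K) = 0. (Direct check: I - K =
[[-1, -2, -1],
 [-2, -1, -1],
 [6, 6, 4]]
has determinant 0.) So 1 is an eigenvalue of K and (I - K) is not invertible. The finite-dimensional Fredholm alternative says: either (I - K) is invertible, or ker(I - K) ≠ {0} and then range(I - K) = ker((I - K)^*)^⊥, with dim ker(I - K) = dim ker((I - K)^*). We are in the second case, so we need both kernels. Kernel of I - K: (I - K) u = u - u (v·u) = u - u = 0, so ker(I - K) = span{u} = span{(1, 1, -3)} (it is exactly 1-dimensional because rank(I - K) = 2). Kernel of the adjoint: K is real, so (I - K)^* = I - K^T = I - v u^T, and (I - v u^T) v = v - v (u·v) = 0; hence ker((I - K)^*) = span{v} = span{(2, 2, 1)}. Therefore (I - K) x = y is solvable iff <y, v> = 0, i.e. iff 2y_1 + 2y_2 + y_3 = 0. When this holds, K y = u (v·y) = 0, so (I - K) y = y and x = y is a particular solution; the full solution set is the line x = y + c·u = y + c·(1, 1, -3), c ∈ C.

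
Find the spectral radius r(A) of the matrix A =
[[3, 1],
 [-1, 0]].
r(A) = (3 + sqrt(5))/2 ≈ 2.618

The eigenvalues of A are the roots of its characteristic polynomial. With M = A (coefficients from the trace and determinant):
  p(λ) = det(λ I - M) = λ^2 - 3λ + 1.
For λ^2 - 3λ + 1 the discriminant is 5. It is nonnegative but not a perfect square, so the roots are real and irrational: λ = (3 ± sqrt(5))/2 ≈ 2.618, 0.382.
Thus the eigenvalues (to 4 decimals) are 2.618 (modulus 2.618); 0.382 (modulus 0.382). The spectral radius is the largest modulus: r(A) = (3 + sqrt(5))/2 ≈ 2.618. (Cross-check: r(A) ≤ ||A||_2 ≈ 3.3028; equality holds whenever A is normal, though it can also hold for some non-normal A.)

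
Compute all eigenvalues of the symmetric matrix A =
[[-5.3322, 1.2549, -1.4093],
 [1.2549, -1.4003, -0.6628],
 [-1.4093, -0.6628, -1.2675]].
sigma(A) ≈ {-6, -2, 0}

A is real symmetric, so its spectrum consists of real eigenvalues. Expanding the characteristic polynomial of the displayed matrix gives
  det(λ I - A) = p(λ) = λ^3 + (8)λ^2 + (12)λ + (0).
Solving p(λ) = 0 yields eigenvalues ≈ -6, -2, 0. (A is shown rounded to 4 decimals, so these recover the underlying integer eigenvalues to within that precision.)
Verification: the trace of A = -8 equals the sum of eigenvalues -8, and det(A) ≈ 0.0000 matches the eigenvalue product 0.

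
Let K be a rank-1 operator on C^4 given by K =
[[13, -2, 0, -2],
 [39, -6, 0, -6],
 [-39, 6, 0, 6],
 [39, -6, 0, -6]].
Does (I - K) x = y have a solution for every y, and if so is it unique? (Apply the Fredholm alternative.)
(I - K) is singular (det(I - K) = 0, i.e. 1 ∈ sigma(K)). (I - K) x = y is solvable iff y ⊥ ker((I - K)^*) = span{(13, -2, 0, -2)}, i.e. iff 13y_1 - 2y_2 - 2y_4 = 0. When solvable, the solutions are x = y + c·(1, 3, -3, 3), c arbitrary (ker(I - K) = span{(1, 3, -3, 3)}, dimension 1).

K has rank 1, so it is an outer product K = u v^T: every row of K is a multiple of one row vector. Reading off the entries, u = (1, 3, -3, 3) and v = (13, -2, 0, -2) (row i of K equals u_i·v^T). A rank-one matrix u v^T satisfies K u = u (v·u) and kills the (3)-dimensional subspace v^⊥, so its characteristic polynomial is lambda^3 (lambda - v·u) with v·u = tr K = 1. Hence the eigenvalues of I - K are 1 (multiplicity 3) and 1 - (1) = 0, so det(I - K) = 0. (Direct check: I - K =
[[-12, 2, 0, 2],
 [-39, 7, 0, 6],
 [39, -6, 1, -6],
 [-39, 6, 0, 7]]
has determinant 0.) So 1 is an eigenvalue of K and (I - K) is not invertible. The finite-dimensional Fredholm alternative says: either (I - K) is invertible, or ker(I - K) ≠ {0} and then range(I - K) = ker((I - K)^*)^⊥, with dim ker(I - K) = dim ker((I - K)^*). We are in the second case, so we need both kernels. Kernel of I - K: (I - K) u = u - u (v·u) = u - u = 0, so ker(I - K) = span{u} = span{(1, 3, -3, 3)} (it is exactly 1-dimensional because rank(I - K) = 3). Kernel of the adjoint: K is real, so (I - K)^* = I - K^T = I - v u^T, and (I - v u^T) v = v - v (u·v) = 0; hence ker((I - K)^*) = span{v} = span{(13, -2, 0, -2)}. Therefore (I - K) x = y is solvable iff <y, v> = 0, i.e. iff 13y_1 - 2y_2 - 2y_4 = 0. When this holds, K y = u (v·y) = 0, so (I - K) y = y and x = y is a particular solution; the full solution set is the line x = y + c·u = y + c·(1, 3, -3, 3), c ∈ C.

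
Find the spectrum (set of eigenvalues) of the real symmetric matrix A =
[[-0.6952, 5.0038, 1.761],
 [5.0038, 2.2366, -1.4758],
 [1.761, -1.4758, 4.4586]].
sigma(A) ≈ {-5, 5, 6}

A is real symmetric, so its spectrum consists of real eigenvalues. Expanding the characteristic polynomial of the displayed matrix gives
  det(λ I - A) = p(λ) = λ^3 + (-6)λ^2 + (-25)λ + (149.9975).
Solving p(λ) = 0 yields eigenvalues ≈ -5, 5, 6. (A is shown rounded to 4 decimals, so these recover the underlying integer eigenvalues to within that precision.)
Verification: the trace of A = 6 equals the sum of eigenvalues 6, and det(A) ≈ -149.9975 matches the eigenvalue product -150.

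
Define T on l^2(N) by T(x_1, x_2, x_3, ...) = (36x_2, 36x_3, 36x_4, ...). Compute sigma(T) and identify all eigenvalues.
sigma(T) = closed disk {z in C : |z| ≤ 36}; sigma_p(T) = open disk {z in C : |z| < 36}

Note T = 36·V where V is the unit left shift (V x)_k = x_{k+1}; so sigma(T) = 36·sigma(V) and ||T|| = 36||V||. ||T x||^2 = 1296sum_{k≥2} |x_k|^2 ≤ 1296||x||^2, with equality on {x : x_1 = 0}, so ||T|| = 36. For any lambda with |lambda| < 36, set r = lambda/36 (|r| < 1); the vector x = (1, r, r^2, ...) is in l^2 and satisfies T x = 36(r, r^2, ...) = lambda x, so lambda is an eigenvalue. On the boundary |lambda| = 36 the geometric series diverges, so no l^2 eigenvector exists, but these lambda lie in the approximate point spectrum. Hence sigma(T) is the closed disk of radius 36 and sigma_p(T) is the open disk.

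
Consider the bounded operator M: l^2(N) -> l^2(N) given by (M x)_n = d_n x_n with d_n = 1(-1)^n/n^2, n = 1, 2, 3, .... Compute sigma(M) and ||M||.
sigma(M) = {1(-1)^n/n^2 : n ≥ 1} ∪ {0}; ||M|| = 1

A bounded diagonal operator on l^2 with diagonal entries d_n has spectrum equal to the closure of {d_n : n ≥ 1}: every d_n is an eigenvalue (with eigenvector e_n), so {d_n} ⊂ sigma(M); the spectrum is closed, so its closure is too; and for lambda not in the closure, (M - lambda I) has bounded inverse (the diagonal entries 1/(d_n - lambda) are bounded). For our sequence d_n = 1(-1)^n/n^2, n = 1, 2, 3, ...:
  - {d_n} = {1(-1)^n/n^2 : n ≥ 1}; the only limit point is 0
  - closure = {1(-1)^n/n^2 : n ≥ 1} ∪ {0}
For the norm: a diagonal operator has ||M|| = sup_n |d_n|. Here |d_n| = 1/n^2 is decreasing, so sup_n |d_n| = |d_1| = 1. So ||M|| = 1.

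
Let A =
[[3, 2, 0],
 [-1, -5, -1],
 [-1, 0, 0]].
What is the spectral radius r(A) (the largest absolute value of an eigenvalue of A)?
r(A) ≈ 4.6842

The eigenvalues of A are the roots of its characteristic polynomial. With M = A (coefficients from the trace, the sum of principal 2x2 minors, and det A):
  p(λ) = det(λ I - M) = λ^3 + 2λ^2 - 13λ - 2.
No integer candidate from the rational root theorem (±divisors of 2) is a root, so the roots are irrational. The cubic discriminant is Δ = 10356 > 0, so there are three distinct real roots. p(-5) = -12 and p(-4) = 18 have opposite signs, so a root lies in (-5, -4); Newton's method refines it to λ ≈ -4.6842. p(-1) = 12 and p(0) = -2 have opposite signs, so a root lies in (-1, 0); Newton's method refines it to λ ≈ -0.1506. p(2) = -12 and p(3) = 4 have opposite signs, so a root lies in (2, 3); Newton's method refines it to λ ≈ 2.8348. Check (Vieta): the three roots sum to -2, matching tr M = -2.
Thus the eigenvalues (to 4 decimals) are -4.6842 (modulus 4.6842); -0.1506 (modulus 0.1506); 2.8348 (modulus 2.8348). The spectral radius is the largest modulus: r(A) ≈ 4.6842. (Cross-check: r(A) ≤ ||A||_2 ≈ 5.9106; equality holds whenever A is normal, though it can also hold for some non-normal A.)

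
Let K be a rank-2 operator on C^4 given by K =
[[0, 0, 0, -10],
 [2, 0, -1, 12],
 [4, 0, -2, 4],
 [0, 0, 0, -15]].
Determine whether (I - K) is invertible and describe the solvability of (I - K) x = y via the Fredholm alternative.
(I - K) is invertible (det(I - K) = 48 ≠ 0), so for every y in C^4 the equation (I - K) x = y has a unique solution.

K has rank 2 and factors as K = U V^T = u1 v1^T + u2 v2^T with u1 = (2, -3, -2, 3), v1 = (-2, 0, 1, -2), u2 = (2, -2, 0, 3), v2 = (2, 0, -1, -3) (multiplying out reproduces the displayed K). The nonzero eigenvalues of U V^T coincide with those of the 2 x 2 matrix G = V^T U = [[v1·u1, v1·u2], [v2·u1, v2·u2]] = [[-12, -10], [-3, -5]], and by the Sylvester determinant identity det(I_4 - U V^T) = det(I_2 - V^T U) = det([[13, 10], [3, 6]]) = (13)(6) - (10)(3) = 48. (Direct check: I - K =
[[1, 0, 0, 10],
 [-2, 1, 1, -12],
 [-4, 0, 3, -4],
 [0, 0, 0, 16]]
has determinant 48.) The finite-dimensional Fredholm alternative says: either (I - K) is invertible, or ker(I - K) ≠ {0} and then range(I - K) = ker((I - K)^*)^⊥, with dim ker(I - K) = dim ker((I - K)^*). Since det(I - K) ≠ 0, 1 is not an eigenvalue of K and ker(I - K) = {0}, so we are in the first case: for every y there is a unique x = (I - K)^(-1) y. (Explicitly, by the Woodbury identity, (I - U V^T)^(-1) = I + U (I_2 - G)^(-1) V^T.)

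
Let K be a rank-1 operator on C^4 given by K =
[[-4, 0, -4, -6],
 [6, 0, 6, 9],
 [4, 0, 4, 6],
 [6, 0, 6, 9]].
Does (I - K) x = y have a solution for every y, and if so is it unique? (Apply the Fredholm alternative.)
(I - K) is invertible (det(I - K) = -8 ≠ 0), so for every y in C^4 the equation (I - K) x = y has a unique solution.

K has rank 1, so it is an outer product K = u v^T: every row of K is a multiple of one row vector. Reading off the entries, u = (2, -3, -2, -3) and v = (-2, 0, -2, -3) (row i of K equals u_i·v^T). A rank-one matrix u v^T satisfies K u = u (v·u) and kills the (3)-dimensional subspace v^⊥, so its characteristic polynomial is lambda^3 (lambda - v·u) with v·u = tr K = 9. Hence the eigenvalues of I - K are 1 (multiplicity 3) and 1 - (9) = -8, so det(I - K) = -8. (Direct check: I - K =
[[5, 0, 4, 6],
 [-6, 1, -6, -9],
 [-4, 0, -3, -6],
 [-6, 0, -6, -8]]
has determinant -8.) The finite-dimensional Fredholm alternative says: either (I - K) is invertible, or ker(I - K) ≠ {0} and then range(I - K) = ker((I - K)^*)^⊥, with dim ker(I - K) = dim ker((I - K)^*). Since det(I - K) ≠ 0, 1 is not an eigenvalue of K and ker(I - K) = {0}, so we are in the first case: for every y there is a unique x = (I - K)^(-1) y. Explicitly, by the Sherman–Morrison formula, (I - u v^T)^(-1) = I + u v^T/(1 - v·u), i.e. (I - K)^(-1) = I + K/(-8).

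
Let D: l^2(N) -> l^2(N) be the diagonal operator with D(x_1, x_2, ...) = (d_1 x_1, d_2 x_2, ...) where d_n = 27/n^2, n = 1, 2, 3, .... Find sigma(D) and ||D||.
sigma(D) = {27/n^2 : n ≥ 1} ∪ {0}; ||D|| = 27

A bounded diagonal operator on l^2 with diagonal entries d_n has spectrum equal to the closure of {d_n : n ≥ 1}: every d_n is an eigenvalue (with eigenvector e_n), so {d_n} ⊂ sigma(D); the spectrum is closed, so its closure is too; and for lambda not in the closure, (D - lambda I) has bounded inverse (the diagonal entries 1/(d_n - lambda) are bounded). For our sequence d_n = 27/n^2, n = 1, 2, 3, ...:
  - {d_n} = {27/n^2 : n ≥ 1}; the only limit point is 0
  - closure = {27/n^2 : n ≥ 1} ∪ {0}
For the norm: a diagonal operator has ||D|| = sup_n |d_n|. Here d_n = 27/n^2 is positive and decreasing, so sup_n |d_n| = d_1 = 27. So ||D|| = 27.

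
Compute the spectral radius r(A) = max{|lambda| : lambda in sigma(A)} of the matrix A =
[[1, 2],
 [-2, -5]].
r(A) = (4 + sqrt(20))/2 ≈ 4.2361

The eigenvalues of A are the roots of its characteristic polynomial. With M = A (coefficients from the trace and determinant):
  p(λ) = det(λ I - M) = λ^2 + 4λ - 1.
For λ^2 + 4λ - 1 the discriminant is 20. It is nonnegative but not a perfect square, so the roots are real and irrational: λ = (-4 ± sqrt(20))/2 ≈ 0.2361, -4.2361.
Thus the eigenvalues (to 4 decimals) are 0.2361 (modulus 0.2361); -4.2361 (modulus 4.2361). The spectral radius is the largest modulus: r(A) = (4 + sqrt(20))/2 ≈ 4.2361. (Cross-check: r(A) ≤ ||A||_2 ≈ 5.8284; equality holds whenever A is normal, though it can also hold for some non-normal A.)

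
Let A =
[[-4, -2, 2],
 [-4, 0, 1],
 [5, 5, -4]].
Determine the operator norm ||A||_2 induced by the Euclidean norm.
||A||_2 ≈ 9.962 (= sqrt(largest eigenvalue of A^T A))

||A||_2 = sigma_max(A) = sqrt(lambda_max(A^T A)). Form the symmetric matrix M = A^T A =
[[57, 33, -32],
 [33, 29, -24],
 [-32, -24, 21]].
Its characteristic polynomial (trace, sum of principal 2x2 minors, determinant of M give the coefficients) is
  p(λ) = det(λ I - M) = λ^3 - 107λ^2 + 770λ - 4.
No integer candidate from the rational root theorem (±divisors of 4) is a root, so the roots are irrational. The cubic discriminant is Δ = 4948311060 > 0, so there are three distinct real roots. p(0) = -4 and p(1) = 660 have opposite signs, so a root lies in (0, 1); Newton's method refines it to λ ≈ 0.0052. p(7) = 486 and p(8) = -180 have opposite signs, so a root lies in (7, 8); Newton's method refines it to λ ≈ 7.7532. p(99) = -2182 and p(100) = 6996 have opposite signs, so a root lies in (99, 100); Newton's method refines it to λ ≈ 99.2416. Check (Vieta): the three roots sum to 107, matching tr M = 107.
So the eigenvalues of A^T A are ≈ 0.0052, 7.7532, 99.2416 (all ≥ 0, as they must be for A^T A). The largest is λ_max ≈ 99.2416, hence ||A||_2 = sqrt(λ_max) ≈ 9.962.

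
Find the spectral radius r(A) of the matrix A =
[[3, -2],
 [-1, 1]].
r(A) = (4 + sqrt(12))/2 ≈ 3.7321

The eigenvalues of A are the roots of its characteristic polynomial. With M = A (coefficients from the trace and determinant):
  p(λ) = det(λ I - M) = λ^2 - 4λ + 1.
For λ^2 - 4λ + 1 the discriminant is 12. It is nonnegative but not a perfect square, so the roots are real and irrational: λ = (4 ± sqrt(12))/2 ≈ 3.7321, 0.2679.
Thus the eigenvalues (to 4 decimals) are 3.7321 (modulus 3.7321); 0.2679 (modulus 0.2679). The spectral radius is the largest modulus: r(A) = (4 + sqrt(12))/2 ≈ 3.7321. (Cross-check: r(A) ≤ ||A||_2 ≈ 3.8643; equality holds whenever A is normal, though it can also hold for some non-normal A.)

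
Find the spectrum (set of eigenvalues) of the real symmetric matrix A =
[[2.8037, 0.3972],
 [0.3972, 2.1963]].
sigma(A) ≈ {2, 3}

A is real symmetric, so its spectrum consists of real eigenvalues. Expanding the characteristic polynomial of the displayed matrix gives
  det(λ I - A) = p(λ) = λ^2 + (-5)λ + (6).
Solving p(λ) = 0 yields eigenvalues ≈ 2, 3. (A is shown rounded to 4 decimals, so these recover the underlying integer eigenvalues to within that precision.)
Verification: the trace of A = 5 equals the sum of eigenvalues 5, and det(A) ≈ 6.0000 matches the eigenvalue product 6.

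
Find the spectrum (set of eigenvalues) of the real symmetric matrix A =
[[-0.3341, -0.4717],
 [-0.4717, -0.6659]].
sigma(A) ≈ {-1, 0}

A is real symmetric, so its spectrum consists of real eigenvalues. Expanding the characteristic polynomial of the displayed matrix gives
  det(λ I - A) = p(λ) = λ^2 + (1)λ + (0).
Solving p(λ) = 0 yields eigenvalues ≈ -1, 0. (A is shown rounded to 4 decimals, so these recover the underlying integer eigenvalues to within that precision.)
Verification: the trace of A = -1 equals the sum of eigenvalues -1, and det(A) ≈ -0.0000 matches the eigenvalue product 0.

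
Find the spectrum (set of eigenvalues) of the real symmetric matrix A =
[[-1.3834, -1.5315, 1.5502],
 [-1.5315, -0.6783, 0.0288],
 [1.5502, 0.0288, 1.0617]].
sigma(A) ≈ {-3, 0, 2}

A is real symmetric, so its spectrum consists of real eigenvalues. Expanding the characteristic polynomial of the displayed matrix gives
  det(λ I - A) = p(λ) = λ^3 + (1)λ^2 + (-6)λ + (0).
Solving p(λ) = 0 yields eigenvalues ≈ -3, 0, 2. (A is shown rounded to 4 decimals, so these recover the underlying integer eigenvalues to within that precision.)
Verification: the trace of A = -1 equals the sum of eigenvalues -1, and det(A) ≈ 0.0005 matches the eigenvalue product 0.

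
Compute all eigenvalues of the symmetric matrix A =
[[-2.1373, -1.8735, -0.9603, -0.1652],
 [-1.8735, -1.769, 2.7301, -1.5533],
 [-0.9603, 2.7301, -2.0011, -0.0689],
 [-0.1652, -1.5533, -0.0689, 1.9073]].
sigma(A) ≈ {-5, -3, 1, 3}

A is real symmetric, so its spectrum consists of real eigenvalues. Expanding the characteristic polynomial of the displayed matrix gives
  det(λ I - A) = p(λ) = λ^4 + (4)λ^3 + (-14)λ^2 + (-36.0014)λ + (45).
Solving p(λ) = 0 yields eigenvalues ≈ -5, -3, 1, 3. (A is shown rounded to 4 decimals, so these recover the underlying integer eigenvalues to within that precision.)
Verification: the trace of A = -4 equals the sum of eigenvalues -4, and det(A) ≈ 44.9997 matches the eigenvalue product 45.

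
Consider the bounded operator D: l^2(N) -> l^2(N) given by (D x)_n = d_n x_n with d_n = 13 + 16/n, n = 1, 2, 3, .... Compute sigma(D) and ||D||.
sigma(D) = {13 + 16/n : n ≥ 1} ∪ {13}; ||D|| = 29

A bounded diagonal operator on l^2 with diagonal entries d_n has spectrum equal to the closure of {d_n : n ≥ 1}: every d_n is an eigenvalue (with eigenvector e_n), so {d_n} ⊂ sigma(D); the spectrum is closed, so its closure is too; and for lambda not in the closure, (D - lambda I) has bounded inverse (the diagonal entries 1/(d_n - lambda) are bounded). For our sequence d_n = 13 + 16/n, n = 1, 2, 3, ...:
  - {d_n} = {13 + 16/n : n ≥ 1}; the only limit point is 13
  - closure = {13 + 16/n : n ≥ 1} ∪ {13}
For the norm: a diagonal operator has ||D|| = sup_n |d_n|. Here d_n = 13 + 16/n is positive and decreasing, so sup_n |d_n| = d_1 = 13 + 16 = 29. So ||D|| = 29.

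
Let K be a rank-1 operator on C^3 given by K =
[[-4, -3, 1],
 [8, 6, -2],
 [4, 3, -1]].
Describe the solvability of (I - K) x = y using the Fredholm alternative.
(I - K) is singular (det(I - K) = 0, i.e. 1 ∈ sigma(K)). (I - K) x = y is solvable iff y ⊥ ker((I - K)^*) = span{(-4, -3, 1)}, i.e. iff -4y_1 - 3y_2 + y_3 = 0. When solvable, the solutions are x = y + c·(1, -2, -1), c arbitrary (ker(I - K) = span{(1, -2, -1)}, dimension 1).

K has rank 1, so it is an outer product K = u v^T: every row of K is a multiple of one row vector. Reading off the entries, u = (1, -2, -1) and v = (-4, -3, 1) (row i of K equals u_i·v^T). A rank-one matrix u v^T satisfies K u = u (v·u) and kills the (2)-dimensional subspace v^⊥, so its characteristic polynomial is lambda^2 (lambda - v·u) with v·u = tr K = 1. Hence the eigenvalues of I - K are 1 (multiplicity 2) and 1 - (1) = 0, so det(I - K) = 0. (Direct check: I - K =
[[5, 3, -1],
 [-8, -5, 2],
 [-4, -3, 2]]
has determinant 0.) So 1 is an eigenvalue of K and (I - K) is not invertible. The finite-dimensional Fredholm alternative says: either (I - K) is invertible, or ker(I - K) ≠ {0} and then range(I - K) = ker((I - K)^*)^⊥, with dim ker(I - K) = dim ker((I - K)^*). We are in the second case, so we need both kernels. Kernel of I - K: (I - K) u = u - u (v·u) = u - u = 0, so ker(I - K) = span{u} = span{(1, -2, -1)} (it is exactly 1-dimensional because rank(I - K) = 2). Kernel of the adjoint: K is real, so (I - K)^* = I - K^T = I - v u^T, and (I - v u^T) v = v - v (u·v) = 0; hence ker((I - K)^*) = span{v} = span{(-4, -3, 1)}. Therefore (I - K) x = y is solvable iff <y, v> = 0, i.e. iff -4y_1 - 3y_2 + y_3 = 0. When this holds, K y = u (v·y) = 0, so (I - K) y = y and x = y is a particular solution; the full solution set is the line x = y + c·u = y + c·(1, -2, -1), c ∈ C.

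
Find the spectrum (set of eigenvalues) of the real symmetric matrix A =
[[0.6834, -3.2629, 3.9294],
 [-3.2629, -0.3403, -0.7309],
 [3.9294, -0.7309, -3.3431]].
sigma(A) ≈ {-6, -2, 5}

A is real symmetric, so its spectrum consists of real eigenvalues. Expanding the characteristic polynomial of the displayed matrix gives
  det(λ I - A) = p(λ) = λ^3 + (3)λ^2 + (-28)λ + (-60.0011).
Solving p(λ) = 0 yields eigenvalues ≈ -6, -2, 5. (A is shown rounded to 4 decimals, so these recover the underlying integer eigenvalues to within that precision.)
Verification: the trace of A = -3 equals the sum of eigenvalues -3, and det(A) ≈ 60.0011 matches the eigenvalue product 60.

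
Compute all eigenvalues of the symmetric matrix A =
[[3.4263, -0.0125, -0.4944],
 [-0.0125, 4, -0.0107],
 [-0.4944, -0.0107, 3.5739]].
sigma(A) ≈ {3, 4} (4 with multiplicity 2)

A is real symmetric, so its spectrum consists of real eigenvalues. Expanding the characteristic polynomial of the displayed matrix gives
  det(λ I - A) = p(λ) = λ^3 + (-11)λ^2 + (40)λ + (-47.9986).
Solving p(λ) = 0 yields eigenvalues ≈ 3, 4, 4. (A is shown rounded to 4 decimals, so these recover the underlying integer eigenvalues to within that precision.)
Verification: the trace of A = 11 equals the sum of eigenvalues 11, and det(A) ≈ 47.9986 matches the eigenvalue product 48.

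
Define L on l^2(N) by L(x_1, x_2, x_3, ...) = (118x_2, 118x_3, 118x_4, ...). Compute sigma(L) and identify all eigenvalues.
sigma(L) = closed disk {z in C : |z| ≤ 118}; sigma_p(L) = open disk {z in C : |z| < 118}

Note L = 118·V where V is the unit left shift (V x)_k = x_{k+1}; so sigma(L) = 118·sigma(V) and ||L|| = 118||V||. ||L x||^2 = 13924sum_{k≥2} |x_k|^2 ≤ 13924||x||^2, with equality on {x : x_1 = 0}, so ||L|| = 118. For any lambda with |lambda| < 118, set r = lambda/118 (|r| < 1); the vector x = (1, r, r^2, ...) is in l^2 and satisfies L x = 118(r, r^2, ...) = lambda x, so lambda is an eigenvalue. On the boundary |lambda| = 118 the geometric series diverges, so no l^2 eigenvector exists, but these lambda lie in the approximate point spectrum. Hence sigma(L) is the closed disk of radius 118 and sigma_p(L) is the open disk.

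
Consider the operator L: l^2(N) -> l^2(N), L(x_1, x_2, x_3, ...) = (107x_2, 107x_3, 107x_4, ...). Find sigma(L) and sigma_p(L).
sigma(L) = closed disk {z in C : |z| ≤ 107}; sigma_p(L) = open disk {z in C : |z| < 107}

Note L = 107·V where V is the unit left shift (V x)_k = x_{k+1}; so sigma(L) = 107·sigma(V) and ||L|| = 107||V||. ||L x||^2 = 11449sum_{k≥2} |x_k|^2 ≤ 11449||x||^2, with equality on {x : x_1 = 0}, so ||L|| = 107. For any lambda with |lambda| < 107, set r = lambda/107 (|r| < 1); the vector x = (1, r, r^2, ...) is in l^2 and satisfies L x = 107(r, r^2, ...) = lambda x, so lambda is an eigenvalue. On the boundary |lambda| = 107 the geometric series diverges, so no l^2 eigenvector exists, but these lambda lie in the approximate point spectrum. Hence sigma(L) is the closed disk of radius 107 and sigma_p(L) is the open disk.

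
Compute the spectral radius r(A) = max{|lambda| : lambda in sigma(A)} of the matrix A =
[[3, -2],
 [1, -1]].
r(A) = (2 + sqrt(8))/2 ≈ 2.4142

The eigenvalues of A are the roots of its characteristic polynomial. With M = A (coefficients from the trace and determinant):
  p(λ) = det(λ I - M) = λ^2 - 2λ - 1.
For λ^2 - 2λ - 1 the discriminant is 8. It is nonnegative but not a perfect square, so the roots are real and irrational: λ = (2 ± sqrt(8))/2 ≈ 2.4142, -0.4142.
Thus the eigenvalues (to 4 decimals) are 2.4142 (modulus 2.4142); -0.4142 (modulus 0.4142). The spectral radius is the largest modulus: r(A) = (2 + sqrt(8))/2 ≈ 2.4142. (Cross-check: r(A) ≤ ||A||_2 ≈ 3.8643; equality holds whenever A is normal, though it can also hold for some non-normal A.)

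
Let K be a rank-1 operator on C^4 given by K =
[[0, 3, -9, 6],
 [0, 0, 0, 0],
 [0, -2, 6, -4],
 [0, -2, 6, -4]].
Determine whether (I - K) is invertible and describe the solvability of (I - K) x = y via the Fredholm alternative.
(I - K) is invertible (det(I - K) = -1 ≠ 0), so for every y in C^4 the equation (I - K) x = y has a unique solution.

K has rank 1, so it is an outer product K = u v^T: every row of K is a multiple of one row vector. Reading off the entries, u = (-3, 0, 2, 2) and v = (0, -1, 3, -2) (row i of K equals u_i·v^T). A rank-one matrix u v^T satisfies K u = u (v·u) and kills the (3)-dimensional subspace v^⊥, so its characteristic polynomial is lambda^3 (lambda - v·u) with v·u = tr K = 2. Hence the eigenvalues of I - K are 1 (multiplicity 3) and 1 - (2) = -1, so det(I - K) = -1. (Direct check: I - K =
[[1, -3, 9, -6],
 [0, 1, 0, 0],
 [0, 2, -5, 4],
 [0, 2, -6, 5]]
has determinant -1.) The finite-dimensional Fredholm alternative says: either (I - K) is invertible, or ker(I - K) ≠ {0} and then range(I - K) = ker((I - K)^*)^⊥, with dim ker(I - K) = dim ker((I - K)^*). Since det(I - K) ≠ 0, 1 is not an eigenvalue of K and ker(I - K) = {0}, so we are in the first case: for every y there is a unique x = (I - K)^(-1) y. Explicitly, by the Sherman–Morrison formula, (I - u v^T)^(-1) = I + u v^T/(1 - v·u), i.e. (I - K)^(-1) = I - K.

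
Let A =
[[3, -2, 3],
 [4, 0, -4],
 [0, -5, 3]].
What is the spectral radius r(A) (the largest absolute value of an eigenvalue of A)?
r(A) ≈ 5.3407

The eigenvalues of A are the roots of its characteristic polynomial. With M = A (coefficients from the trace, the sum of principal 2x2 minors, and det A):
  p(λ) = det(λ I - M) = λ^3 - 6λ^2 - 3λ + 96.
No integer candidate from the rational root theorem (±divisors of 96) is a root, so the roots are irrational. The cubic discriminant is Δ = -134352 < 0, so there is one real root and a complex-conjugate pair. p(-4) = -52 and p(-3) = 24 have opposite signs, so a root lies in (-4, -3); Newton's method refines it to λ ≈ -3.3657. Dividing out (λ - (-3.3657)) leaves approximately λ^2 - 9.3657λ + 28.5227. For λ^2 - 9.3657λ + 28.5227 the discriminant is -26.3736. It is negative, so the remaining roots are the complex-conjugate pair λ ≈ 4.6829 ± 2.5678i. Their product equals the constant term, so |λ|^2 ≈ 28.5227 and |λ| ≈ 5.3407.
Thus the eigenvalues (to 4 decimals) are -3.3657 (modulus 3.3657); 4.6829 ± 2.5678i (modulus 5.3407). The spectral radius is the largest modulus: r(A) ≈ 5.3407. (Cross-check: r(A) ≤ ||A||_2 ≈ 7.2601; equality holds whenever A is normal, though it can also hold for some non-normal A.)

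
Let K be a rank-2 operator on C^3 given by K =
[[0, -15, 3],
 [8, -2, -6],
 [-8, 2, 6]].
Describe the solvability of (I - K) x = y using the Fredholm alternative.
(I - K) is invertible (det(I - K) = 141 ≠ 0), so for every y in C^3 the equation (I - K) x = y has a unique solution.

K has rank 2 and factors as K = U V^T = u1 v1^T + u2 v2^T with u1 = (-3, -2, 2), v1 = (-2, 3, 1), u2 = (-3, 2, -2), v2 = (2, 2, -2) (multiplying out reproduces the displayed K). The nonzero eigenvalues of U V^T coincide with those of the 2 x 2 matrix G = V^T U = [[v1·u1, v1·u2], [v2·u1, v2·u2]] = [[2, 10], [-14, 2]], and by the Sylvester determinant identity det(I_3 - U V^T) = det(I_2 - V^T U) = det([[-1, -10], [14, -1]]) = (-1)(-1) - (-10)(14) = 141. (Direct check: I - K =
[[1, 15, -3],
 [-8, 3, 6],
 [8, -2, -5]]
has determinant 141.) The finite-dimensional Fredholm alternative says: either (I - K) is invertible, or ker(I - K) ≠ {0} and then range(I - K) = ker((I - K)^*)^⊥, with dim ker(I - K) = dim ker((I - K)^*). Since det(I - K) ≠ 0, 1 is not an eigenvalue of K and ker(I - K) = {0}, so we are in the first case: for every y there is a unique x = (I - K)^(-1) y. (Explicitly, by the Woodbury identity, (I - U V^T)^(-1) = I + U (I_2 - G)^(-1) V^T.)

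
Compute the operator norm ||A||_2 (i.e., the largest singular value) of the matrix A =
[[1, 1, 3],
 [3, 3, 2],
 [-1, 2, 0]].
||A||_2 ≈ 5.4841 (= sqrt(largest eigenvalue of A^T A))

||A||_2 = sigma_max(A) = sqrt(lambda_max(A^T A)). Form the symmetric matrix M = A^T A =
[[11, 8, 9],
 [8, 14, 9],
 [9, 9, 13]].
Its characteristic polynomial (trace, sum of principal 2x2 minors, determinant of M give the coefficients) is
  p(λ) = det(λ I - M) = λ^3 - 38λ^2 + 253λ - 441.
No integer candidate from the rational root theorem (±divisors of 441) is a root, so the roots are irrational. The cubic discriminant is Δ = 1922625 > 0, so there are three distinct real roots. p(2) = -79 and p(3) = 3 have opposite signs, so a root lies in (2, 3); Newton's method refines it to λ ≈ 2.9441. p(4) = 27 and p(5) = -1 have opposite signs, so a root lies in (4, 5); Newton's method refines it to λ ≈ 4.9806. p(30) = -51 and p(31) = 675 have opposite signs, so a root lies in (30, 31); Newton's method refines it to λ ≈ 30.0753. Check (Vieta): the three roots sum to 38, matching tr M = 38.
So the eigenvalues of A^T A are ≈ 2.9441, 4.9806, 30.0753 (all ≥ 0, as they must be for A^T A). The largest is λ_max ≈ 30.0753, hence ||A||_2 = sqrt(λ_max) ≈ 5.4841.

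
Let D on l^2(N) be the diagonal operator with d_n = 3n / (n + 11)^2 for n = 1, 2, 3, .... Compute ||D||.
||D|| = 3/44 (attained at n = 11)

For D diagonal, ||D|| = sup_n |d_n|. Treat f(x) = 3x / (x + 11)^2 for real x > 0. By the quotient rule, f'(x) = 3(11 - x)/(x + 11)^3, which is positive for x < 11 and negative for x > 11. So f has a unique maximum at x = 11, and since 11 is a positive integer, the supremum over n ≥ 1 is attained at n = 11: d_11 = 3·11/(11 + 11)^2 = 3·11/484 = 3/44. Hence ||D|| = 3/44.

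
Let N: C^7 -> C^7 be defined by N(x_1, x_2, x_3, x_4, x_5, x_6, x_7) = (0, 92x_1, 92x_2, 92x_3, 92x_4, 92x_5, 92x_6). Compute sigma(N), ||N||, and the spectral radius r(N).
sigma(N) = {0}; ||N|| = 92; r(N) = 0. (N is nilpotent with N^7 = 0.)

On C^7, N is a strictly lower-triangular matrix with 92 on the subdiagonal and zeros elsewhere, so its characteristic polynomial is lambda^7 and every eigenvalue is 0: sigma(N) = {0}. For the operator norm, N e_i = 92e_{i+1} for i = 1, ..., 6 and N e_7 = 0, so the singular values of N are 92 (with multiplicity 6) and 0; hence ||N|| = 92. The spectral radius r(N) = max|lambda| = 0. Note ||N|| > r(N) — characteristic of non-normal nilpotent operators. Indeed N^7 = 0.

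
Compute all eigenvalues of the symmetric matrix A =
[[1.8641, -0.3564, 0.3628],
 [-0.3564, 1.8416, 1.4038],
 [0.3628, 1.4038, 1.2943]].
sigma(A) ≈ {0, 2, 3}

A is real symmetric, so its spectrum consists of real eigenvalues. Expanding the characteristic polynomial of the displayed matrix gives
  det(λ I - A) = p(λ) = λ^3 + (-5)λ^2 + (6)λ + (0).
Solving p(λ) = 0 yields eigenvalues ≈ 0, 2, 3. (A is shown rounded to 4 decimals, so these recover the underlying integer eigenvalues to within that precision.)
Verification: the trace of A = 5 equals the sum of eigenvalues 5, and det(A) ≈ -0.0001 matches the eigenvalue product 0.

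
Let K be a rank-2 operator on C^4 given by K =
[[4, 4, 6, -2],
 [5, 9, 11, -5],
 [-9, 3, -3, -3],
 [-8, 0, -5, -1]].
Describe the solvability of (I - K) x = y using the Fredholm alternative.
(I - K) is invertible (det(I - K) = -51 ≠ 0), so for every y in C^4 the equation (I - K) x = y has a unique solution.

K has rank 2 and factors as K = U V^T = u1 v1^T + u2 v2^T with u1 = (0, -1, -3, -2), v1 = (1, -3, -2, 2), u2 = (2, 3, -3, -3), v2 = (2, 2, 3, -1) (multiplying out reproduces the displayed K). The nonzero eigenvalues of U V^T coincide with those of the 2 x 2 matrix G = V^T U = [[v1·u1, v1·u2], [v2·u1, v2·u2]] = [[5, -7], [-9, 4]], and by the Sylvester determinant identity det(I_4 - U V^T) = det(I_2 - V^T U) = det([[-4, 7], [9, -3]]) = (-4)(-3) - (7)(9) = -51. (Direct check: I - K =
[[-3, -4, -6, 2],
 [-5, -8, -11, 5],
 [9, -3, 4, 3],
 [8, 0, 5, 2]]
has determinant -51.) The finite-dimensional Fredholm alternative says: either (I - K) is invertible, or ker(I - K) ≠ {0} and then range(I - K) = ker((I - K)^*)^⊥, with dim ker(I - K) = dim ker((I - K)^*). Since det(I - K) ≠ 0, 1 is not an eigenvalue of K and ker(I - K) = {0}, so we are in the first case: for every y there is a unique x = (I - K)^(-1) y. (Explicitly, by the Woodbury identity, (I - U V^T)^(-1) = I + U (I_2 - G)^(-1) V^T.)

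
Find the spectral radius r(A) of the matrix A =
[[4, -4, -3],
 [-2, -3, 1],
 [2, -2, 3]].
r(A) ≈ 4.7603

The eigenvalues of A are the roots of its characteristic polynomial. With M = A (coefficients from the trace, the sum of principal 2x2 minors, and det A):
  p(λ) = det(λ I - M) = λ^3 - 4λ^2 - 9λ + 90.
No integer candidate from the rational root theorem (±divisors of 90) is a root, so the roots are irrational. The cubic discriminant is Δ = -133128 < 0, so there is one real root and a complex-conjugate pair. p(-4) = -2 and p(-3) = 54 have opposite signs, so a root lies in (-4, -3); Newton's method refines it to λ ≈ -3.9717. Dividing out (λ - (-3.9717)) leaves approximately λ^2 - 7.9717λ + 22.6606. For λ^2 - 7.9717λ + 22.6606 the discriminant is -27.0952. It is negative, so the remaining roots are the complex-conjugate pair λ ≈ 3.9858 ± 2.6027i. Their product equals the constant term, so |λ|^2 ≈ 22.6606 and |λ| ≈ 4.7603.
Thus the eigenvalues (to 4 decimals) are -3.9717 (modulus 3.9717); 3.9858 ± 2.6027i (modulus 4.7603). The spectral radius is the largest modulus: r(A) ≈ 4.7603. (Cross-check: r(A) ≤ ||A||_2 ≈ 6.5631; equality holds whenever A is normal, though it can also hold for some non-normal A.)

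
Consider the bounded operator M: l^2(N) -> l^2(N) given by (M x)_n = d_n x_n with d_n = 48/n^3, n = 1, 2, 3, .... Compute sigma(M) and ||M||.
sigma(M) = {48/n^3 : n ≥ 1} ∪ {0}; ||M|| = 48

A bounded diagonal operator on l^2 with diagonal entries d_n has spectrum equal to the closure of {d_n : n ≥ 1}: every d_n is an eigenvalue (with eigenvector e_n), so {d_n} ⊂ sigma(M); the spectrum is closed, so its closure is too; and for lambda not in the closure, (M - lambda I) has bounded inverse (the diagonal entries 1/(d_n - lambda) are bounded). For our sequence d_n = 48/n^3, n = 1, 2, 3, ...:
  - {d_n} = {48/n^3 : n ≥ 1}; the only limit point is 0
  - closure = {48/n^3 : n ≥ 1} ∪ {0}
For the norm: a diagonal operator has ||M|| = sup_n |d_n|. Here d_n = 48/n^3 is positive and decreasing, so sup_n |d_n| = d_1 = 48. So ||M|| = 48.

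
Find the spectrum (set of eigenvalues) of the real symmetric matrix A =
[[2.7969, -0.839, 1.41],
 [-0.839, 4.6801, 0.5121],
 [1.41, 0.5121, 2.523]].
sigma(A) ≈ {1, 4, 5}

A is real symmetric, so its spectrum consists of real eigenvalues. Expanding the characteristic polynomial of the displayed matrix gives
  det(λ I - A) = p(λ) = λ^3 + (-10)λ^2 + (29)λ + (-20).
Solving p(λ) = 0 yields eigenvalues ≈ 1, 4, 5. (A is shown rounded to 4 decimals, so these recover the underlying integer eigenvalues to within that precision.)
Verification: the trace of A = 10 equals the sum of eigenvalues 10, and det(A) ≈ 19.9999 matches the eigenvalue product 20.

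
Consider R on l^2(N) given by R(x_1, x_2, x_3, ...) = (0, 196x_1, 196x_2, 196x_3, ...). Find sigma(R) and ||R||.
sigma(R) = closed disk {z in C : |z| ≤ 196}; ||R|| = 196

Note R = 196·U where U is the unit right shift (U x)_k = x_{k-1} (with x_0 := 0); so ||R|| = 196||U|| and sigma(R) = 196·sigma(U). ||R x||^2 = sum_{k≥1} |196x_k|^2 = 38416||x||^2, so ||R|| = 196 and sigma(R) ⊂ {|z| ≤ 196}. For any |lambda| < 196, the equation (R - lambda I) x = 0 forces x_1 = 0, then 196x_k = lambda x_{k+1} ⇒ x = 0, so R has no eigenvalues. But (R - lambda I) is not surjective for |lambda| < 196: solving (R - lambda I) x = e_1 would require x_n proportional to (lambda/196)^(-n), which is not in l^2. So every |lambda| < 196 lies in the residual spectrum. The boundary |lambda| = 196 is in the approximate point spectrum (the spectrum is closed). Hence sigma(R) is the closed disk of radius 196.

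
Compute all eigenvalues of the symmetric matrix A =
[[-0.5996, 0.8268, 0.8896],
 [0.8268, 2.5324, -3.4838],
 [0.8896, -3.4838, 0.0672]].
sigma(A) ≈ {-3, 0, 5}

A is real symmetric, so its spectrum consists of real eigenvalues. Expanding the characteristic polynomial of the displayed matrix gives
  det(λ I - A) = p(λ) = λ^3 + (-2)λ^2 + (-15)λ + (0).
Solving p(λ) = 0 yields eigenvalues ≈ -3, 0, 5. (A is shown rounded to 4 decimals, so these recover the underlying integer eigenvalues to within that precision.)
Verification: the trace of A = 2 equals the sum of eigenvalues 2, and det(A) ≈ 0.0004 matches the eigenvalue product 0.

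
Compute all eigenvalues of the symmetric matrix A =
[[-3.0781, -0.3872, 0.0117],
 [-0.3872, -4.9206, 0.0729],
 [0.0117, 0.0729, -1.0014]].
sigma(A) ≈ {-5, -3, -1}

A is real symmetric, so its spectrum consists of real eigenvalues. Expanding the characteristic polynomial of the displayed matrix gives
  det(λ I - A) = p(λ) = λ^3 + (9)λ^2 + (23)λ + (15).
Solving p(λ) = 0 yields eigenvalues ≈ -5, -3, -1. (A is shown rounded to 4 decimals, so these recover the underlying integer eigenvalues to within that precision.)
Verification: the trace of A = -9 equals the sum of eigenvalues -9, and det(A) ≈ -15.0008 matches the eigenvalue product -15.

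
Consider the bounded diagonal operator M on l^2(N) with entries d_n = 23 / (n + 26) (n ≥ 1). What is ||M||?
||M|| = 23/27 (attained at n = 1)

For M diagonal, ||M|| = sup_n |d_n| = sup_n 23/(n + 26). This is positive and strictly decreasing in n, so the supremum is attained at n = 1: d_1 = 23/(1 + 26) = 23/27. Hence ||M|| = 23/27.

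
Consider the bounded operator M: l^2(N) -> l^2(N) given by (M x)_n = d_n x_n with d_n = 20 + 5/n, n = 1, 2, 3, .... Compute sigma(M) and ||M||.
sigma(M) = {20 + 5/n : n ≥ 1} ∪ {20}; ||M|| = 25

A bounded diagonal operator on l^2 with diagonal entries d_n has spectrum equal to the closure of {d_n : n ≥ 1}: every d_n is an eigenvalue (with eigenvector e_n), so {d_n} ⊂ sigma(M); the spectrum is closed, so its closure is too; and for lambda not in the closure, (M - lambda I) has bounded inverse (the diagonal entries 1/(d_n - lambda) are bounded). For our sequence d_n = 20 + 5/n, n = 1, 2, 3, ...:
  - {d_n} = {20 + 5/n : n ≥ 1}; the only limit point is 20
  - closure = {20 + 5/n : n ≥ 1} ∪ {20}
For the norm: a diagonal operator has ||M|| = sup_n |d_n|. Here d_n = 20 + 5/n is positive and decreasing, so sup_n |d_n| = d_1 = 20 + 5 = 25. So ||M|| = 25.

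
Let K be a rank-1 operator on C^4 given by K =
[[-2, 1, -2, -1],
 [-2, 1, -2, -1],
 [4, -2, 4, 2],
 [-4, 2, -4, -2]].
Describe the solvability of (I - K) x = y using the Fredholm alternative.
(I - K) is singular (det(I - K) = 0, i.e. 1 ∈ sigma(K)). (I - K) x = y is solvable iff y ⊥ ker((I - K)^*) = span{(-2, 1, -2, -1)}, i.e. iff -2y_1 + y_2 - 2y_3 - y_4 = 0. When solvable, the solutions are x = y + c·(1, 1, -2, 2), c arbitrary (ker(I - K) = span{(1, 1, -2, 2)}, dimension 1).

K has rank 1, so it is an outer product K = u v^T: every row of K is a multiple of one row vector. Reading off the entries, u = (1, 1, -2, 2) and v = (-2, 1, -2, -1) (row i of K equals u_i·v^T). A rank-one matrix u v^T satisfies K u = u (v·u) and kills the (3)-dimensional subspace v^⊥, so its characteristic polynomial is lambda^3 (lambda - v·u) with v·u = tr K = 1. Hence the eigenvalues of I - K are 1 (multiplicity 3) and 1 - (1) = 0, so det(I - K) = 0. (Direct check: I - K =
[[3, -1, 2, 1],
 [2, 0, 2, 1],
 [-4, 2, -3, -2],
 [4, -2, 4, 3]]
has determinant 0.) So 1 is an eigenvalue of K and (I - K) is not invertible. The finite-dimensional Fredholm alternative says: either (I - K) is invertible, or ker(I - K) ≠ {0} and then range(I - K) = ker((I - K)^*)^⊥, with dim ker(I - K) = dim ker((I - K)^*). We are in the second case, so we need both kernels. Kernel of I - K: (I - K) u = u - u (v·u) = u - u = 0, so ker(I - K) = span{u} = span{(1, 1, -2, 2)} (it is exactly 1-dimensional because rank(I - K) = 3). Kernel of the adjoint: K is real, so (I - K)^* = I - K^T = I - v u^T, and (I - v u^T) v = v - v (u·v) = 0; hence ker((I - K)^*) = span{v} = span{(-2, 1, -2, -1)}. Therefore (I - K) x = y is solvable iff <y, v> = 0, i.e. iff -2y_1 + y_2 - 2y_3 - y_4 = 0. When this holds, K y = u (v·y) = 0, so (I - K) y = y and x = y is a particular solution; the full solution set is the line x = y + c·u = y + c·(1, 1, -2, 2), c ∈ C.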